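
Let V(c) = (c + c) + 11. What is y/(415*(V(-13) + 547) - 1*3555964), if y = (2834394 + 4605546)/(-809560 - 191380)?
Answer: 41333/18546217072 ≈ 2.2286e-6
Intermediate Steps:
V(c) = 11 + 2*c (V(c) = 2*c + 11 = 11 + 2*c)
y = -371997/50047 (y = 7439940/(-1000940) = 7439940*(-1/1000940) = -371997/50047 ≈ -7.4330)
y/(415*(V(-13) + 547) - 1*3555964) = -371997/(50047*(415*((11 + 2*(-13)) + 547) - 1*3555964)) = -371997/(50047*(415*((11 - 26) + 547) - 3555964)) = -371997/(50047*(415*(-15 + 547) - 3555964)) = -371997/(50047*(415*532 - 3555964)) = -371997/(50047*(220780 - 3555964)) = -371997/50047/(-3335184) = -371997/50047*(-1/3335184) = 41333/18546217072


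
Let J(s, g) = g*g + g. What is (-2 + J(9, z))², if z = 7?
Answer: 2916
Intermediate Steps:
J(s, g) = g + g² (J(s, g) = g² + g = g + g²)
(-2 + J(9, z))² = (-2 + 7*(1 + 7))² = (-2 + 7*8)² = (-2 + 56)² = 54² = 2916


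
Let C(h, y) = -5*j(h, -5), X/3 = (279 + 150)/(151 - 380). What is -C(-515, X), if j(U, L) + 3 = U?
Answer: -2590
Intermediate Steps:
j(U, L) = -3 + U
X = -1287/229 (X = 3*((279 + 150)/(151 - 380)) = 3*(429/(-229)) = 3*(429*(-1/229)) = 3*(-429/229) = -1287/229 ≈ -5.6201)
C(h, y) = 15 - 5*h (C(h, y) = -5*(-3 + h) = 15 - 5*h)
-C(-515, X) = -(15 - 5*(-515)) = -(15 + 2575) = -1*2590 = -2590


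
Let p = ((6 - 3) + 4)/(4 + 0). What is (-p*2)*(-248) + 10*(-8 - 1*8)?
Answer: 708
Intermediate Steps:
p = 7/4 (p = (3 + 4)/4 = 7*(¼) = 7/4 ≈ 1.7500)
(-p*2)*(-248) + 10*(-8 - 1*8) = (-1*7/4*2)*(-248) + 10*(-8 - 1*8) = -7/4*2*(-248) + 10*(-8 - 8) = -7/2*(-248) + 10*(-16) = 868 - 160 = 708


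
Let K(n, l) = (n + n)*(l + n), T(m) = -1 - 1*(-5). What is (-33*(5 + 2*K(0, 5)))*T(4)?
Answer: -660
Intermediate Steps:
T(m) = 4 (T(m) = -1 + 5 = 4)
K(n, l) = 2*n*(l + n) (K(n, l) = (2*n)*(l + n) = 2*n*(l + n))
(-33*(5 + 2*K(0, 5)))*T(4) = -33*(5 + 2*(2*0*(5 + 0)))*4 = -33*(5 + 2*(2*0*5))*4 = -33*(5 + 2*0)*4 = -33*(5 + 0)*4 = -33*5*4 = -165*4 = -660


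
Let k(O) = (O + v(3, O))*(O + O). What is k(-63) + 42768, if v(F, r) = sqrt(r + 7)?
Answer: 50706 - 252*I*sqrt(14) ≈ 50706.0 - 942.9*I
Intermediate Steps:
v(F, r) = sqrt(7 + r)
k(O) = 2*O*(O + sqrt(7 + O)) (k(O) = (O + sqrt(7 + O))*(O + O) = (O + sqrt(7 + O))*(2*O) = 2*O*(O + sqrt(7 + O)))
k(-63) + 42768 = 2*(-63)*(-63 + sqrt(7 - 63)) + 42768 = 2*(-63)*(-63 + sqrt(-56)) + 42768 = 2*(-63)*(-63 + 2*I*sqrt(14)) + 42768 = (7938 - 252*I*sqrt(14)) + 42768 = 50706 - 252*I*sqrt(14)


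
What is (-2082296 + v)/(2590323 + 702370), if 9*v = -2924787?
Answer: -7221817/9878079 ≈ -0.73110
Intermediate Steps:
v = -974929/3 (v = (⅑)*(-2924787) = -974929/3 ≈ -3.2498e+5)
(-2082296 + v)/(2590323 + 702370) = (-2082296 - 974929/3)/(2590323 + 702370) = -7221817/3/3292693 = -7221817/3*1/3292693 = -7221817/9878079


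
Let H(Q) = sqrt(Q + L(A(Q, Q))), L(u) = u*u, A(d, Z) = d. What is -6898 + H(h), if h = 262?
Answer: -6898 + sqrt(68906) ≈ -6635.5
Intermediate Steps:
L(u) = u**2
H(Q) = sqrt(Q + Q**2)
-6898 + H(h) = -6898 + sqrt(262*(1 + 262)) = -6898 + sqrt(262*263) = -6898 + sqrt(68906)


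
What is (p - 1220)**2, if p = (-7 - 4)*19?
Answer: 2042041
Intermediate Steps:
p = -209 (p = -11*19 = -209)
(p - 1220)**2 = (-209 - 1220)**2 = (-1429)**2 = 2042041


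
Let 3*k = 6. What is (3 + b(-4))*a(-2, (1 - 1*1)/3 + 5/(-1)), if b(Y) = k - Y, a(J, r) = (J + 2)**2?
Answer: 0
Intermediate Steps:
k = 2 (k = (1/3)*6 = 2)
a(J, r) = (2 + J)**2
b(Y) = 2 - Y
(3 + b(-4))*a(-2, (1 - 1*1)/3 + 5/(-1)) = (3 + (2 - 1*(-4)))*(2 - 2)**2 = (3 + (2 + 4))*0**2 = (3 + 6)*0 = 9*0 = 0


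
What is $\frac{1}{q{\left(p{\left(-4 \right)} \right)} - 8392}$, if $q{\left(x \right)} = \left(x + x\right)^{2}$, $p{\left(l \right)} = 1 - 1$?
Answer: $- \frac{1}{8392} \approx -0.00011916$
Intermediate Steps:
$p{\left(l \right)} = 0$ ($p{\left(l \right)} = 1 - 1 = 0$)
$q{\left(x \right)} = 4 x^{2}$ ($q{\left(x \right)} = \left(2 x\right)^{2} = 4 x^{2}$)
$\frac{1}{q{\left(p{\left(-4 \right)} \right)} - 8392} = \frac{1}{4 \cdot 0^{2} - 8392} = \frac{1}{4 \cdot 0 - 8392} = \frac{1}{0 - 8392} = \frac{1}{-8392} = - \frac{1}{8392}$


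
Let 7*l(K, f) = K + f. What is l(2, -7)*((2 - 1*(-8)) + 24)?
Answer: -170/7 ≈ -24.286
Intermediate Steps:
l(K, f) = K/7 + f/7 (l(K, f) = (K + f)/7 = K/7 + f/7)
l(2, -7)*((2 - 1*(-8)) + 24) = ((⅐)*2 + (⅐)*(-7))*((2 - 1*(-8)) + 24) = (2/7 - 1)*((2 + 8) + 24) = -5*(10 + 24)/7 = -5/7*34 = -170/7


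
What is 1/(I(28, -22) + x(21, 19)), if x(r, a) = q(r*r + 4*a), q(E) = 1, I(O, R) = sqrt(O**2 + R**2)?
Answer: -1/1267 + 2*sqrt(317)/1267 ≈ 0.027316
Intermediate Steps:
x(r, a) = 1
1/(I(28, -22) + x(21, 19)) = 1/(sqrt(28**2 + (-22)**2) + 1) = 1/(sqrt(784 + 484) + 1) = 1/(sqrt(1268) + 1) = 1/(2*sqrt(317) + 1) = 1/(1 + 2*sqrt(317))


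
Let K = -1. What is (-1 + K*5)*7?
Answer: -42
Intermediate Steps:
(-1 + K*5)*7 = (-1 - 1*5)*7 = (-1 - 5)*7 = -6*7 = -42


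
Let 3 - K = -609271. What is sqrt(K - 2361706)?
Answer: 4*I*sqrt(109527) ≈ 1323.8*I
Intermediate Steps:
K = 609274 (K = 3 - 1*(-609271) = 3 + 609271 = 609274)
sqrt(K - 2361706) = sqrt(609274 - 2361706) = sqrt(-1752432) = 4*I*sqrt(109527)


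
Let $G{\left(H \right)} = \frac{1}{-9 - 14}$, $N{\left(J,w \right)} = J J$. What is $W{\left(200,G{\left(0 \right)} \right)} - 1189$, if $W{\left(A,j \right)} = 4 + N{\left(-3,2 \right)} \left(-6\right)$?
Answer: $-1239$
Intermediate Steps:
$N{\left(J,w \right)} = J^{2}$
$G{\left(H \right)} = - \frac{1}{23}$ ($G{\left(H \right)} = \frac{1}{-23} = - \frac{1}{23}$)
$W{\left(A,j \right)} = -50$ ($W{\left(A,j \right)} = 4 + \left(-3\right)^{2} \left(-6\right) = 4 + 9 \left(-6\right) = 4 - 54 = -50$)
$W{\left(200,G{\left(0 \right)} \right)} - 1189 = -50 - 1189 = -1239$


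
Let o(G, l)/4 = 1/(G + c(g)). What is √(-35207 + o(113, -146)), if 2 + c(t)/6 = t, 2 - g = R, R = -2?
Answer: I*√22004355/25 ≈ 187.64*I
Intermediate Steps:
g = 4 (g = 2 - 1*(-2) = 2 + 2 = 4)
c(t) = -12 + 6*t
o(G, l) = 4/(12 + G) (o(G, l) = 4/(G + (-12 + 6*4)) = 4/(G + (-12 + 24)) = 4/(G + 12) = 4/(12 + G))
√(-35207 + o(113, -146)) = √(-35207 + 4/(12 + 113)) = √(-35207 + 4/125) = √(-4400871/125) = I*√22004355/25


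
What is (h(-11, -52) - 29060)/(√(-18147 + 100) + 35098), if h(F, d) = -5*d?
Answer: -336940800/410629217 + 9600*I*√18047/410629217 ≈ -0.82055 + 0.0031407*I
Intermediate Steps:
(h(-11, -52) - 29060)/(√(-18147 + 100) + 35098) = (-5*(-52) - 29060)/(√(-18147 + 100) + 35098) = (260 - 29060)/(√(-18047) + 35098) = -28800/(I*√18047 + 35098) = -28800/(35098 + I*√18047)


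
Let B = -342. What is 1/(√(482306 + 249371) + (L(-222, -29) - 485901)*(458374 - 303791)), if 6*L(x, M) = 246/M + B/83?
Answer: -435174643554625403/32686994050363639261954187868 - 5793649*√731677/32686994050363639261954187868 ≈ -1.3313e-11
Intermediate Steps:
L(x, M) = -57/83 + 41/M (L(x, M) = (246/M - 342/83)/6 = (-342/83 + 246/M)/6 = -57/83 + 41/M)
1/(√(482306 + 249371) + (L(-222, -29) - 485901)*(458374 - 303791)) = 1/(√(482306 + 249371) + ((-57/83 + 41/(-29)) - 485901)*(458374 - 303791)) = 1/(√731677 + ((-57/83 + 41*(-1/29)) - 485901)*154583) = 1/(√731677 + ((-57/83 - 41/29) - 485901)*154583) = 1/(√731677 + (-5056/2407 - 485901)*154583) = 1/(√731677 - 1169568763/2407*154583) = 1/(√731677 - 180795448090829/2407) = 1/(-180795448090829/2407 + √731677)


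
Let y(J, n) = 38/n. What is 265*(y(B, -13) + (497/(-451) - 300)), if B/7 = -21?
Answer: -472362235/5863 ≈ -80567.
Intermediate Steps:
B = -147 (B = 7*(-21) = -147)
265*(y(B, -13) + (497/(-451) - 300)) = 265*(38/(-13) + (497/(-451) - 300)) = 265*(38*(-1/13) + (497*(-1/451) - 300)) = 265*(-38/13 + (-497/451 - 300)) = 265*(-38/13 - 135797/451) = 265*(-1782499/5863) = -472362235/5863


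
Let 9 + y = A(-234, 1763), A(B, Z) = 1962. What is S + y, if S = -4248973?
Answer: -4247020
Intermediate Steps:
y = 1953 (y = -9 + 1962 = 1953)
S + y = -4248973 + 1953 = -4247020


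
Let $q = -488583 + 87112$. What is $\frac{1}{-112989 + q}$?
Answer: $- \frac{1}{514460} \approx -1.9438 \cdot 10^{-6}$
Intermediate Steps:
$q = -401471$
$\frac{1}{-112989 + q} = \frac{1}{-112989 - 401471} = \frac{1}{-514460} = - \frac{1}{514460}$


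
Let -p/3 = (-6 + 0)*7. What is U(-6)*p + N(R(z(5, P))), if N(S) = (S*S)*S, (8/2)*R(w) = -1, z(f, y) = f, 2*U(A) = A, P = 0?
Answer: -24193/64 ≈ -378.02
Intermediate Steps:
U(A) = A/2
p = 126 (p = -3*(-6 + 0)*7 = -(-18)*7 = -3*(-42) = 126)
R(w) = -1/4 (R(w) = (1/4)*(-1) = -1/4)
N(S) = S**3 (N(S) = S**2*S = S**3)
U(-6)*p + N(R(z(5, P))) = ((1/2)*(-6))*126 + (-1/4)**3 = -3*126 - 1/64 = -378 - 1/64 = -24193/64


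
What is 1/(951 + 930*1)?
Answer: 1/1881 ≈ 0.00053163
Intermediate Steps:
1/(951 + 930*1) = 1/(951 + 930) = 1/1881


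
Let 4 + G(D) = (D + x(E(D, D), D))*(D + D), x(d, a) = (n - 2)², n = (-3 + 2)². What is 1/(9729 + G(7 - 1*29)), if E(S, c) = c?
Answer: 1/10649 ≈ 9.3905e-5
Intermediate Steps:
n = 1 (n = (-1)² = 1)
x(d, a) = 1 (x(d, a) = (1 - 2)² = (-1)² = 1)
G(D) = -4 + 2*D*(1 + D) (G(D) = -4 + (D + 1)*(D + D) = -4 + (1 + D)*(2*D) = -4 + 2*D*(1 + D))
1/(9729 + G(7 - 1*29)) = 1/(9729 + (-4 + 2*(7 - 1*29) + 2*(7 - 1*29)²)) = 1/(9729 + (-4 + 2*(7 - 29) + 2*(7 - 29)²)) = 1/(9729 + (-4 + 2*(-22) + 2*(-22)²)) = 1/(9729 + (-4 - 44 + 2*484)) = 1/(9729 + (-4 - 44 + 968)) = 1/(9729 + 920) = 1/10649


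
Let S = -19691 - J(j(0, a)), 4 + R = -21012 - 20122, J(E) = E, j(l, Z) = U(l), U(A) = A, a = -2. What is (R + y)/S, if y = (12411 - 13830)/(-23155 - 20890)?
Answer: 1811921791/867290095 ≈ 2.0892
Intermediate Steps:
j(l, Z) = l
y = 1419/44045 (y = -1419/(-44045) = -1419*(-1/44045) = 1419/44045 ≈ 0.032217)
R = -41138 (R = -4 + (-21012 - 20122) = -4 - 41134 = -41138)
S = -19691 (S = -19691 - 1*0 = -19691 + 0 = -19691)
(R + y)/S = (-41138 + 1419/44045)/(-19691) = -1811921791/44045*(-1/19691) = 1811921791/867290095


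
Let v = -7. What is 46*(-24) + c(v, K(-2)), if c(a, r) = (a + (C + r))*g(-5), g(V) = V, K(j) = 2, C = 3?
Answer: -1094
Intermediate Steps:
c(a, r) = -15 - 5*a - 5*r (c(a, r) = (a + (3 + r))*(-5) = (3 + a + r)*(-5) = -15 - 5*a - 5*r)
46*(-24) + c(v, K(-2)) = 46*(-24) + (-15 - 5*(-7) - 5*2) = -1104 + (-15 + 35 - 10) = -1104 + 10 = -1094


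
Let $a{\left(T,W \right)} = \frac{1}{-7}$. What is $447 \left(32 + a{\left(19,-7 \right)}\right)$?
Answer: $\frac{99681}{7} \approx 14240.0$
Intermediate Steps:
$a{\left(T,W \right)} = - \frac{1}{7}$
$447 \left(32 + a{\left(19,-7 \right)}\right) = 447 \left(32 - \frac{1}{7}\right) = 447 \cdot \frac{223}{7} = \frac{99681}{7}$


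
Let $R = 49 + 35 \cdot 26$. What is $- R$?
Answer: $-959$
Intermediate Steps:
$R = 959$ ($R = 49 + 910 = 959$)
$- R = \left(-1\right) 959 = -959$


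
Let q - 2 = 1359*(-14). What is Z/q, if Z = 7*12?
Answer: -21/4756 ≈ -0.0044155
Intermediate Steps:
Z = 84
q = -19024 (q = 2 + 1359*(-14) = 2 - 19026 = -19024)
Z/q = 84/(-19024) = 84*(-1/19024) = -21/4756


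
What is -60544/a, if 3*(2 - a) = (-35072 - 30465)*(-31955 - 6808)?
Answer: 60544/846803575 ≈ 7.1497e-5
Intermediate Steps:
a = -846803575 (a = 2 - (-35072 - 30465)*(-31955 - 6808)/3 = 2 - (-65537)*(-38763)/3 = 2 - 1/3*2540410731 = 2 - 846803577 = -846803575)
-60544/a = -60544/(-846803575) = -60544*(-1/846803575) = 60544/846803575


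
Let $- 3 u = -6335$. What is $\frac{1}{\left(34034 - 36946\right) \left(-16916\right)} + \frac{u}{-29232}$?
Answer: $- \frac{2786233577}{38570103936} \approx -0.072238$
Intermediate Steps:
$u = \frac{6335}{3}$ ($u = \left(- \frac{1}{3}\right) \left(-6335\right) = \frac{6335}{3} \approx 2111.7$)
$\frac{1}{\left(34034 - 36946\right) \left(-16916\right)} + \frac{u}{-29232} = \frac{1}{\left(34034 - 36946\right) \left(-16916\right)} + \frac{6335}{3 \left(-29232\right)} = \frac{1}{-2912} \left(- \frac{1}{16916}\right) + \frac{6335}{3} \left(- \frac{1}{29232}\right) = \left(- \frac{1}{2912}\right) \left(- \frac{1}{16916}\right) - \frac{905}{12528} = \frac{1}{49259392} - \frac{905}{12528} = - \frac{2786233577}{38570103936}$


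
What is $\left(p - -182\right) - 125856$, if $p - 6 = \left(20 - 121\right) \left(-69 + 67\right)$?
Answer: $-125466$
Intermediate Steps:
$p = 208$ ($p = 6 + \left(20 - 121\right) \left(-69 + 67\right) = 6 - -202 = 6 + 202 = 208$)
$\left(p - -182\right) - 125856 = \left(208 - -182\right) - 125856 = \left(208 + 182\right) - 125856 = 390 - 125856 = -125466$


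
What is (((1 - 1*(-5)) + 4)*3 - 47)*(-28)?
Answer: 476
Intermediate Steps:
(((1 - 1*(-5)) + 4)*3 - 47)*(-28) = (((1 + 5) + 4)*3 - 47)*(-28) = ((6 + 4)*3 - 47)*(-28) = (10*3 - 47)*(-28) = (30 - 47)*(-28) = -17*(-28) = 476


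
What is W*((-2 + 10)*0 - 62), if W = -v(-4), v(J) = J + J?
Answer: -496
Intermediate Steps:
v(J) = 2*J
W = 8 (W = -2*(-4) = -1*(-8) = 8)
W*((-2 + 10)*0 - 62) = 8*((-2 + 10)*0 - 62) = 8*(8*0 - 62) = 8*(0 - 62) = 8*(-62) = -496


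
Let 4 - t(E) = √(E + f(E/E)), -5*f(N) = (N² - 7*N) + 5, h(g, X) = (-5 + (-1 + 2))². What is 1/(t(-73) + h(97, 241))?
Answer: 25/591 + I*√455/1182 ≈ 0.042301 + 0.018046*I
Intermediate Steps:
h(g, X) = 16 (h(g, X) = (-5 + 1)² = (-4)² = 16)
f(N) = -1 - N²/5 + 7*N/5 (f(N) = -((N² - 7*N) + 5)/5 = -(5 + N² - 7*N)/5 = -1 - N²/5 + 7*N/5)
t(E) = 4 - √(⅕ + E) (t(E) = 4 - √(E + (-1 - (E/E)²/5 + 7*(E/E)/5)) = 4 - √(E + (-1 - ⅕*1² + (7/5)*1)) = 4 - √(E + (-1 - ⅕*1 + 7/5)) = 4 - √(E + (-1 - ⅕ + 7/5)) = 4 - √(E + ⅕) = 4 - √(⅕ + E))
1/(t(-73) + h(97, 241)) = 1/((4 - √(5 + 25*(-73))/5) + 16) = 1/((4 - √(5 - 1825)/5) + 16) = 1/((4 - 2*I*√455/5) + 16) = 1/(20 - 2*I*√455/5)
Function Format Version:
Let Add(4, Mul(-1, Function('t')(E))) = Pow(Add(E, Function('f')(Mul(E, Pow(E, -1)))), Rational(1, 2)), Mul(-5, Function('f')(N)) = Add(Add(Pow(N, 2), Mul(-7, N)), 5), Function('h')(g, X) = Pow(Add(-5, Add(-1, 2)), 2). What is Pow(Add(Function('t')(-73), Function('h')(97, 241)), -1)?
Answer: Add(Rational(25, 591), Mul(Rational(1, 1182), I, Pow(455, Rational(1, 2)))) ≈ Add(0.042301, Mul(0.018046, I))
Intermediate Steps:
Function('h')(g, X) = 16 (Function('h')(g, X) = Pow(Add(-5, 1), 2) = Pow(-4, 2) = 16)
Function('f')(N) = Add(-1, Mul(Rational(-1, 5), Pow(N, 2)), Mul(Rational(7, 5), N)) (Function('f')(N) = Mul(Rational(-1, 5), Add(Add(Pow(N, 2), Mul(-7, N)), 5)) = Mul(Rational(-1, 5), Add(5, Pow(N, 2), Mul(-7, N))) = Add(-1, Mul(Rational(-1, 5), Pow(N, 2)), Mul(Rational(7, 5), N)))
Function('t')(E) = Add(4, Mul(-1, Pow(Add(Rational(1, 5), E), Rational(1, 2)))) (Function('t')(E) = Add(4, Mul(-1, Pow(Add(E, Add(-1, Mul(Rational(-1, 5), Pow(Mul(E, Pow(E, -1)), 2)), Mul(Rational(7, 5), Mul(E, Pow(E, -1))))), Rational(1, 2)))) = Add(4, Mul(-1, Pow(Add(E, Add(-1, Mul(Rational(-1, 5), Pow(1, 2)), Mul(Rational(7, 5), 1))), Rational(1, 2)))) = Add(4, Mul(-1, Pow(Add(E, Add(-1, Mul(Rational(-1, 5), 1), Rational(7, 5))), Rational(1, 2)))) = Add(4, Mul(-1, Pow(Add(E, Add(-1, Rational(-1, 5), Rational(7, 5))), Rational(1, 2)))) = Add(4, Mul(-1, Pow(Add(E, Rational(1, 5)), Rational(1, 2)))) = Add(4, Mul(-1, Pow(Add(Rational(1, 5), E), Rational(1, 2)))))
Pow(Add(Function('t')(-73), Function('h')(97, 241)), -1) = Pow(Add(Add(4, Mul(Rational(-1, 5), Pow(Add(5, Mul(25, -73)), Rational(1, 2)))), 16), -1) = Pow(Add(Add(4, Mul(Rational(-1, 5), Pow(Add(5, -1825), Rational(1, 2)))), 16), -1) = Pow(Add(Add(4, Mul(Rational(-1, 5), Pow(-1820, Rational(1, 2)))), 16), -1) = Pow(Add(Add(4, Mul(Rational(-1, 5), Mul(2, I, Pow(455, Rational(1, 2))))), 16), -1) = Pow(Add(Add(4, Mul(Rational(-2, 5), I, Pow(455, Rational(1, 2)))), 16), -1) = Pow(Add(20, Mul(Rational(-2, 5), I, Pow(455, Rational(1, 2)))), -1)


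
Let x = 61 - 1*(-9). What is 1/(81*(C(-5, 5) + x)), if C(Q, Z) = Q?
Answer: 1/5265 ≈ 0.00018993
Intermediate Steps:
x = 70 (x = 61 + 9 = 70)
1/(81*(C(-5, 5) + x)) = 1/(81*(-5 + 70)) = 1/(81*65) = 1/5265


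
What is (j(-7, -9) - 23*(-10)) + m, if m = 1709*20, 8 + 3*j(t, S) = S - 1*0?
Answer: 103213/3 ≈ 34404.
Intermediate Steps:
j(t, S) = -8/3 + S/3 (j(t, S) = -8/3 + (S - 1*0)/3 = -8/3 + (S + 0)/3 = -8/3 + S/3)
m = 34180
(j(-7, -9) - 23*(-10)) + m = ((-8/3 + (1/3)*(-9)) - 23*(-10)) + 34180 = ((-8/3 - 3) + 230) + 34180 = (-17/3 + 230) + 34180 = 673/3 + 34180 = 103213/3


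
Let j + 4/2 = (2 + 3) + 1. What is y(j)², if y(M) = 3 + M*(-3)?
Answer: 81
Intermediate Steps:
j = 4 (j = -2 + ((2 + 3) + 1) = -2 + (5 + 1) = -2 + 6 = 4)
y(M) = 3 - 3*M
y(j)² = (3 - 3*4)² = (3 - 12)² = (-9)² = 81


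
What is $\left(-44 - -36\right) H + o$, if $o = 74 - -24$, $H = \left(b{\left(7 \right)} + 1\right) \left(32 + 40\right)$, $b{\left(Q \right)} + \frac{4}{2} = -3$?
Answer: $2402$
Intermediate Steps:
$b{\left(Q \right)} = -5$ ($b{\left(Q \right)} = -2 - 3 = -5$)
$H = -288$ ($H = \left(-5 + 1\right) \left(32 + 40\right) = \left(-4\right) 72 = -288$)
$o = 98$ ($o = 74 + 24 = 98$)
$\left(-44 - -36\right) H + o = \left(-44 - -36\right) \left(-288\right) + 98 = \left(-44 + 36\right) \left(-288\right) + 98 = \left(-8\right) \left(-288\right) + 98 = 2304 + 98 = 2402$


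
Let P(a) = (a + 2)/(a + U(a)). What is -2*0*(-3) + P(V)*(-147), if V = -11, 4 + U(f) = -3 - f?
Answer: -189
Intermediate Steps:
U(f) = -7 - f (U(f) = -4 + (-3 - f) = -7 - f)
P(a) = -2/7 - a/7 (P(a) = (a + 2)/(a + (-7 - a)) = (2 + a)/(-7) = (2 + a)*(-⅐) = -2/7 - a/7)
-2*0*(-3) + P(V)*(-147) = -2*0*(-3) + (-2/7 - ⅐*(-11))*(-147) = 0*(-3) + (-2/7 + 11/7)*(-147) = 0 + (9/7)*(-147) = 0 - 189 = -189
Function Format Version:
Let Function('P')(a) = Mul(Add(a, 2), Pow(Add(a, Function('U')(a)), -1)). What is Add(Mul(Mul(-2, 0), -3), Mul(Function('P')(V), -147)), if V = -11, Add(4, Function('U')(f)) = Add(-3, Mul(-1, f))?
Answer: -189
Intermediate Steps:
Function('U')(f) = Add(-7, Mul(-1, f)) (Function('U')(f) = Add(-4, Add(-3, Mul(-1, f))) = Add(-7, Mul(-1, f)))
Function('P')(a) = Add(Rational(-2, 7), Mul(Rational(-1, 7), a)) (Function('P')(a) = Mul(Add(a, 2), Pow(Add(a, Add(-7, Mul(-1, a))), -1)) = Mul(Add(2, a), Pow(-7, -1)) = Mul(Add(2, a), Rational(-1, 7)) = Add(Rational(-2, 7), Mul(Rational(-1, 7), a)))
Add(Mul(Mul(-2, 0), -3), Mul(Function('P')(V), -147)) = Add(Mul(Mul(-2, 0), -3), Mul(Add(Rational(-2, 7), Mul(Rational(-1, 7), -11)), -147)) = Add(Mul(0, -3), Mul(Add(Rational(-2, 7), Rational(11, 7)), -147)) = Add(0, Mul(Rational(9, 7), -147)) = Add(0, -189) = -189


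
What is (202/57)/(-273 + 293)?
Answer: 101/570 ≈ 0.17719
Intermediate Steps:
(202/57)/(-273 + 293) = (202*(1/57))/20 = (1/20)*(202/57) = 101/570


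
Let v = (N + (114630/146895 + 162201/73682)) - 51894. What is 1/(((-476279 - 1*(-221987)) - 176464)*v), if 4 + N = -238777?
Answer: 7362937/921903887072705986 ≈ 7.9867e-12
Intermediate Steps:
N = -238781 (N = -4 - 238777 = -238781)
v = -4280399516537/14725874 (v = (-238781 + (114630/146895 + 162201/73682)) - 51894 = (-238781 + (114630*(1/146895) + 162201*(1/73682))) - 51894 = (-238781 + (7642/9793 + 162201/73682)) - 51894 = (-238781 + 43908413/14725874) - 51894 = -3516215011181/14725874 - 51894 = -4280399516537/14725874 ≈ -2.9067e+5)
1/(((-476279 - 1*(-221987)) - 176464)*v) = 1/(((-476279 - 1*(-221987)) - 176464)*(-4280399516537/14725874)) = -14725874/4280399516537/((-476279 + 221987) - 176464) = -14725874/4280399516537/(-254292 - 176464) = -14725874/4280399516537/(-430756) = -1/430756*(-14725874/4280399516537) = 7362937/921903887072705986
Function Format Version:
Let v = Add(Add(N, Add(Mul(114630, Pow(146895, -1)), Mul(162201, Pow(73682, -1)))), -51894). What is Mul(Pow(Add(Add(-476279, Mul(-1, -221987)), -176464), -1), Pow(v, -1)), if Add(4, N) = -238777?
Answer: Rational(7362937, 921903887072705986) ≈ 7.9867e-12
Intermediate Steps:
N = -238781 (N = Add(-4, -238777) = -238781)
v = Rational(-4280399516537, 14725874) (v = Add(Add(-238781, Add(Mul(114630, Pow(146895, -1)), Mul(162201, Pow(73682, -1)))), -51894) = Add(Add(-238781, Add(Mul(114630, Rational(1, 146895)), Mul(162201, Rational(1, 73682)))), -51894) = Add(Add(-238781, Add(Rational(7642, 9793), Rational(162201, 73682))), -51894) = Add(Add(-238781, Rational(43908413, 14725874)), -51894) = Add(Rational(-3516215011181, 14725874), -51894) = Rational(-4280399516537, 14725874) ≈ -2.9067e+5)
Mul(Pow(Add(Add(-476279, Mul(-1, -221987)), -176464), -1), Pow(v, -1)) = Mul(Pow(Add(Add(-476279, Mul(-1, -221987)), -176464), -1), Pow(Rational(-4280399516537, 14725874), -1)) = Mul(Pow(Add(Add(-476279, 221987), -176464), -1), Rational(-14725874, 4280399516537)) = Mul(Pow(Add(-254292, -176464), -1), Rational(-14725874, 4280399516537)) = Mul(Pow(-430756, -1), Rational(-14725874, 4280399516537)) = Mul(Rational(-1, 430756), Rational(-14725874, 4280399516537)) = Rational(7362937, 921903887072705986)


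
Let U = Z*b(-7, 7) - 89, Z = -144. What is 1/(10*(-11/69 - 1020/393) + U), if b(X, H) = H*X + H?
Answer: 9039/53614391 ≈ 0.00016859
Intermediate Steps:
b(X, H) = H + H*X
U = 5959 (U = -1008*(1 - 7) - 89 = -1008*(-6) - 89 = -144*(-42) - 89 = 6048 - 89 = 5959)
1/(10*(-11/69 - 1020/393) + U) = 1/(10*(-11/69 - 1020/393) + 5959) = 1/(10*(-11*1/69 - 1020*1/393) + 5959) = 1/(10*(-11/69 - 340/131) + 5959) = 1/(10*(-24901/9039) + 5959) = 1/(-249010/9039 + 5959) = 1/(53614391/9039) = 9039/53614391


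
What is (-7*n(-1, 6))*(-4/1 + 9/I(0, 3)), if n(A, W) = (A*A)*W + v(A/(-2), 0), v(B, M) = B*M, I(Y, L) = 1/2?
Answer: -588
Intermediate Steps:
I(Y, L) = 1/2
n(A, W) = W*A**2 (n(A, W) = (A*A)*W + (A/(-2))*0 = A**2*W + (A*(-1/2))*0 = W*A**2 - A/2*0 = W*A**2 + 0 = W*A**2)
(-7*n(-1, 6))*(-4/1 + 9/I(0, 3)) = (-42*(-1)**2)*(-4/1 + 9/(1/2)) = (-42)*(-4*1 + 9*2) = (-7*6)*(-4 + 18) = -42*14 = -588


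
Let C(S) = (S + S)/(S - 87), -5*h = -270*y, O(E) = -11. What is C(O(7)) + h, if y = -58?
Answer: -153457/49 ≈ -3131.8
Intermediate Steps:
h = -3132 (h = -(-54)*(-58) = -⅕*15660 = -3132)
C(S) = 2*S/(-87 + S) (C(S) = (2*S)/(-87 + S) = 2*S/(-87 + S))
C(O(7)) + h = 2*(-11)/(-87 - 11) - 3132 = 2*(-11)/(-98) - 3132 = 2*(-11)*(-1/98) - 3132 = 11/49 - 3132 = -153457/49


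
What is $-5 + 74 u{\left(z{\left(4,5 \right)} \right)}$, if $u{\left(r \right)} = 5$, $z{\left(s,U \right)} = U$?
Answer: $365$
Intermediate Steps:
$-5 + 74 u{\left(z{\left(4,5 \right)} \right)} = -5 + 74 \cdot 5 = -5 + 370 = 365$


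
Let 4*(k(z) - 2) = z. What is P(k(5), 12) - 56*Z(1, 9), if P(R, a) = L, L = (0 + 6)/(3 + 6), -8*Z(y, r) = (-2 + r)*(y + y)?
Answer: 296/3 ≈ 98.667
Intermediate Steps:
k(z) = 2 + z/4
Z(y, r) = -y*(-2 + r)/4 (Z(y, r) = -(-2 + r)*(y + y)/8 = -(-2 + r)*2*y/8 = -y*(-2 + r)/4)
L = ⅔ (L = 6/9 = 6*(⅑) = ⅔ ≈ 0.66667)
P(R, a) = ⅔
P(k(5), 12) - 56*Z(1, 9) = ⅔ - 14*(2 - 1*9) = ⅔ - 14*(2 - 9) = ⅔ - 14*(-7) = ⅔ - 56*(-7/4) = ⅔ + 98 = 296/3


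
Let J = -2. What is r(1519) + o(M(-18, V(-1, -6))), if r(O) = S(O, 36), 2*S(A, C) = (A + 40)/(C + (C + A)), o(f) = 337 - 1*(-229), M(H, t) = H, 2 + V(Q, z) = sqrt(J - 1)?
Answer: 1802571/3182 ≈ 566.49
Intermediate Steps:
V(Q, z) = -2 + I*sqrt(3) (V(Q, z) = -2 + sqrt(-2 - 1) = -2 + sqrt(-3) = -2 + I*sqrt(3))
o(f) = 566 (o(f) = 337 + 229 = 566)
S(A, C) = (40 + A)/(2*(A + 2*C)) (S(A, C) = ((A + 40)/(C + (C + A)))/2 = ((40 + A)/(C + (A + C)))/2 = ((40 + A)/(A + 2*C))/2 = (40 + A)/(2*(A + 2*C)))
r(O) = (40 + O)/(2*(72 + O)) (r(O) = (40 + O)/(2*(O + 2*36)) = (40 + O)/(2*(O + 72)) = (40 + O)/(2*(72 + O)))
r(1519) + o(M(-18, V(-1, -6))) = (40 + 1519)/(2*(72 + 1519)) + 566 = (1/2)*1559/1591 + 566 = (1/2)*(1/1591)*1559 + 566 = 1559/3182 + 566 = 1802571/3182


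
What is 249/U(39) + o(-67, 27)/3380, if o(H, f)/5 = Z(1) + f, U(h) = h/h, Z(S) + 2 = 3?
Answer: 42088/169 ≈ 249.04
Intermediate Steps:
Z(S) = 1 (Z(S) = -2 + 3 = 1)
U(h) = 1
o(H, f) = 5 + 5*f (o(H, f) = 5*(1 + f) = 5 + 5*f)
249/U(39) + o(-67, 27)/3380 = 249/1 + (5 + 5*27)/3380 = 249*1 + (5 + 135)*(1/3380) = 249 + 140*(1/3380) = 249 + 7/169 = 42088/169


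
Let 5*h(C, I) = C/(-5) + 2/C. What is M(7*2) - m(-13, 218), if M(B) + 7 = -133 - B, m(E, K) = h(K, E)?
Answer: -395893/2725 ≈ -145.28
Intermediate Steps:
h(C, I) = -C/25 + 2/(5*C) (h(C, I) = (C/(-5) + 2/C)/5 = (C*(-⅕) + 2/C)/5 = (-C/5 + 2/C)/5 = (2/C - C/5)/5 = -C/25 + 2/(5*C))
m(E, K) = (10 - K²)/(25*K)
M(B) = -140 - B (M(B) = -7 + (-133 - B) = -140 - B)
M(7*2) - m(-13, 218) = (-140 - 7*2) - (10 - 1*218²)/(25*218) = (-140 - 1*14) - (10 - 1*47524)/(25*218) = (-140 - 14) - (10 - 47524)/(25*218) = -154 - (-47514)/(25*218) = -154 - 1*(-23757/2725) = -154 + 23757/2725 = -395893/2725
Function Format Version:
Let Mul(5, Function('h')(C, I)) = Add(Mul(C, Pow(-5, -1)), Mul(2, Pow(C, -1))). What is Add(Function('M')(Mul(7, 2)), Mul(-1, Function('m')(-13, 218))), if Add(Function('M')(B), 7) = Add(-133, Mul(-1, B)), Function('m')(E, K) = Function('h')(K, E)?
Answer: Rational(-395893, 2725) ≈ -145.28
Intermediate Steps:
Function('h')(C, I) = Add(Mul(Rational(-1, 25), C), Mul(Rational(2, 5), Pow(C, -1))) (Function('h')(C, I) = Mul(Rational(1, 5), Add(Mul(C, Pow(-5, -1)), Mul(2, Pow(C, -1)))) = Mul(Rational(1, 5), Add(Mul(C, Rational(-1, 5)), Mul(2, Pow(C, -1)))) = Mul(Rational(1, 5), Add(Mul(Rational(-1, 5), C), Mul(2, Pow(C, -1)))) = Mul(Rational(1, 5), Add(Mul(2, Pow(C, -1)), Mul(Rational(-1, 5), C))) = Add(Mul(Rational(-1, 25), C), Mul(Rational(2, 5), Pow(C, -1))))
Function('m')(E, K) = Mul(Rational(1, 25), Pow(K, -1), Add(10, Mul(-1, Pow(K, 2))))
Function('M')(B) = Add(-140, Mul(-1, B)) (Function('M')(B) = Add(-7, Add(-133, Mul(-1, B))) = Add(-140, Mul(-1, B)))
Add(Function('M')(Mul(7, 2)), Mul(-1, Function('m')(-13, 218))) = Add(Add(-140, Mul(-1, Mul(7, 2))), Mul(-1, Mul(Rational(1, 25), Pow(218, -1), Add(10, Mul(-1, Pow(218, 2)))))) = Add(Add(-140, Mul(-1, 14)), Mul(-1, Mul(Rational(1, 25), Rational(1, 218), Add(10, Mul(-1, 47524))))) = Add(Add(-140, -14), Mul(-1, Mul(Rational(1, 25), Rational(1, 218), Add(10, -47524)))) = Add(-154, Mul(-1, Mul(Rational(1, 25), Rational(1, 218), -47514))) = Add(-154, Mul(-1, Rational(-23757, 2725))) = Add(-154, Rational(23757, 2725)) = Rational(-395893, 2725)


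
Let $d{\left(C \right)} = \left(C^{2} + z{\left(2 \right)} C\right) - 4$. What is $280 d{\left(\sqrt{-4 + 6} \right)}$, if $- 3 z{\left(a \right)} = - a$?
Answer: $-560 + \frac{560 \sqrt{2}}{3} \approx -296.01$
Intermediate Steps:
$z{\left(a \right)} = \frac{a}{3}$ ($z{\left(a \right)} = - \frac{\left(-1\right) a}{3} = \frac{a}{3}$)
$d{\left(C \right)} = -4 + C^{2} + \frac{2 C}{3}$ ($d{\left(C \right)} = \left(C^{2} + \frac{1}{3} \cdot 2 C\right) - 4 = \left(C^{2} + \frac{2 C}{3}\right) - 4 = -4 + C^{2} + \frac{2 C}{3}$)
$280 d{\left(\sqrt{-4 + 6} \right)} = 280 \left(-4 + \left(\sqrt{-4 + 6}\right)^{2} + \frac{2 \sqrt{-4 + 6}}{3}\right) = 280 \left(-4 + \left(\sqrt{2}\right)^{2} + \frac{2 \sqrt{2}}{3}\right) = 280 \left(-4 + 2 + \frac{2 \sqrt{2}}{3}\right) = 280 \left(-2 + \frac{2 \sqrt{2}}{3}\right) = -560 + \frac{560 \sqrt{2}}{3}$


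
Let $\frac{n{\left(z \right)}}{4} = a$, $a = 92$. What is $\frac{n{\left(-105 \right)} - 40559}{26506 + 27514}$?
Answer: $- \frac{40191}{54020} \approx -0.744$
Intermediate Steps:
$n{\left(z \right)} = 368$ ($n{\left(z \right)} = 4 \cdot 92 = 368$)
$\frac{n{\left(-105 \right)} - 40559}{26506 + 27514} = \frac{368 - 40559}{26506 + 27514} = - \frac{40191}{54020}$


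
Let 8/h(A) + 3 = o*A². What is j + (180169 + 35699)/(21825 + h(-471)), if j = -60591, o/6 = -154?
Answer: -271022448492977781/4473712223767 ≈ -60581.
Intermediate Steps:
o = -924 (o = 6*(-154) = -924)
h(A) = 8/(-3 - 924*A²)
j + (180169 + 35699)/(21825 + h(-471)) = -60591 + (180169 + 35699)/(21825 - 8/(3 + 924*(-471)²)) = -60591 + 215868/(21825 - 8/(3 + 924*221841)) = -60591 + 215868/(21825 - 8/(3 + 204981084)) = -60591 + 215868/(21825 - 8/204981087) = -60591 + 215868/(4473712223767/204981087) = -60591 + 215868*(204981087/4473712223767) = -60591 + 44248857288516/4473712223767 = -271022448492977781/4473712223767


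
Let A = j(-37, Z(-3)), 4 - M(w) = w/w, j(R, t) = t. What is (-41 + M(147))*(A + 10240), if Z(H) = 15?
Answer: -389690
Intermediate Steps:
M(w) = 3 (M(w) = 4 - w/w = 4 - 1*1 = 4 - 1 = 3)
A = 15
(-41 + M(147))*(A + 10240) = (-41 + 3)*(15 + 10240) = -38*10255 = -389690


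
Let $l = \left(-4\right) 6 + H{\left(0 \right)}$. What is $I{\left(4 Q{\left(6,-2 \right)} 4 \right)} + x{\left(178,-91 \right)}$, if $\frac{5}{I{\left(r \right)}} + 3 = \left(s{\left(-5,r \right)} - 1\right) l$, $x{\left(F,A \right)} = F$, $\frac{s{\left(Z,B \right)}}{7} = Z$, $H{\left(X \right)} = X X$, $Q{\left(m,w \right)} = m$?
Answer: $\frac{153263}{861} \approx 178.01$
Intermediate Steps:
$H{\left(X \right)} = X^{2}$
$s{\left(Z,B \right)} = 7 Z$
$l = -24$ ($l = \left(-4\right) 6 + 0^{2} = -24 + 0 = -24$)
$I{\left(r \right)} = \frac{5}{861}$ ($I{\left(r \right)} = \frac{5}{-3 + \left(7 \left(-5\right) - 1\right) \left(-24\right)} = \frac{5}{-3 + \left(-35 - 1\right) \left(-24\right)} = \frac{5}{-3 - -864} = \frac{5}{-3 + 864} = \frac{5}{861}$)
$I{\left(4 Q{\left(6,-2 \right)} 4 \right)} + x{\left(178,-91 \right)} = \frac{5}{861} + 178 = \frac{153263}{861}$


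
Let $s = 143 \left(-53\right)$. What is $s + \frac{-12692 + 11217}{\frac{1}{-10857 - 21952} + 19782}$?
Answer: $- \frac{4919028854098}{649027637} \approx -7579.1$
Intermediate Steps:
$s = -7579$
$s + \frac{-12692 + 11217}{\frac{1}{-10857 - 21952} + 19782} = -7579 + \frac{-12692 + 11217}{\frac{1}{-10857 - 21952} + 19782} = -7579 - \frac{1475}{\frac{1}{-32809} + 19782} = -7579 - \frac{1475}{- \frac{1}{32809} + 19782} = -7579 - \frac{1475}{\frac{649027637}{32809}} = -7579 - \frac{48393275}{649027637} = - \frac{4919028854098}{649027637}$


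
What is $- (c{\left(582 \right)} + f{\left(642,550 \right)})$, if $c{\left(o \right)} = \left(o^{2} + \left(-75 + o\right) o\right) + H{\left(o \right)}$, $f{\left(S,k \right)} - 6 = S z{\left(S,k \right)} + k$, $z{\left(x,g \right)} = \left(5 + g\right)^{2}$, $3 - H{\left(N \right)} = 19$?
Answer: $-198386388$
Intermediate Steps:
$H{\left(N \right)} = -16$ ($H{\left(N \right)} = 3 - 19 = -16$)
$f{\left(S,k \right)} = 6 + k + S \left(5 + k\right)^{2}$ ($f{\left(S,k \right)} = 6 + \left(S \left(5 + k\right)^{2} + k\right) = 6 + \left(k + S \left(5 + k\right)^{2}\right) = 6 + k + S \left(5 + k\right)^{2}$)
$c{\left(o \right)} = -16 + o^{2} + o \left(-75 + o\right)$ ($c{\left(o \right)} = \left(o^{2} + \left(-75 + o\right) o\right) - 16 = \left(o^{2} + o \left(-75 + o\right)\right) - 16 = -16 + o^{2} + o \left(-75 + o\right)$)
$- (c{\left(582 \right)} + f{\left(642,550 \right)}) = - (\left(-16 - 43650 + 2 \cdot 582^{2}\right) + \left(6 + 550 + 642 \left(5 + 550\right)^{2}\right)) = - (\left(-16 - 43650 + 2 \cdot 338724\right) + \left(6 + 550 + 642 \cdot 555^{2}\right)) = - (\left(-16 - 43650 + 677448\right) + \left(6 + 550 + 642 \cdot 308025\right)) = - (633782 + \left(6 + 550 + 197752050\right)) = - (633782 + 197752606) = \left(-1\right) 198386388 = -198386388$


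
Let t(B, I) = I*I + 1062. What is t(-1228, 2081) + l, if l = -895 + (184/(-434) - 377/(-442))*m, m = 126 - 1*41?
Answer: 1879551777/434 ≈ 4.3308e+6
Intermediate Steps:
m = 85 (m = 126 - 41 = 85)
t(B, I) = 1062 + I² (t(B, I) = I² + 1062 = 1062 + I²)
l = -372605/434 (l = -895 + (184/(-434) - 377/(-442))*85 = -895 + (184*(-1/434) - 377*(-1/442))*85 = -895 + (-92/217 + 29/34)*85 = -895 + (3165/7378)*85 = -895 + 15825/434 = -372605/434 ≈ -858.54)
t(-1228, 2081) + l = (1062 + 2081²) - 372605/434 = (1062 + 4330561) - 372605/434 = 4331623 - 372605/434 = 1879551777/434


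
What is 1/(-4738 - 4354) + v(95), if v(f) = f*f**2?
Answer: 7795253499/9092 ≈ 8.5738e+5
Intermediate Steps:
v(f) = f**3
1/(-4738 - 4354) + v(95) = 1/(-4738 - 4354) + 95**3 = 1/(-9092) + 857375 = -1/9092 + 857375 = 7795253499/9092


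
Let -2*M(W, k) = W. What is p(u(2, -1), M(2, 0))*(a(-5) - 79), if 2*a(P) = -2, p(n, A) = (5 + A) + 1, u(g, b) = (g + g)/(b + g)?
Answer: -400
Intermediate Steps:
M(W, k) = -W/2
u(g, b) = 2*g/(b + g) (u(g, b) = (2*g)/(b + g) = 2*g/(b + g))
p(n, A) = 6 + A
a(P) = -1 (a(P) = (½)*(-2) = -1)
p(u(2, -1), M(2, 0))*(a(-5) - 79) = (6 - ½*2)*(-1 - 79) = (6 - 1)*(-80) = 5*(-80) = -400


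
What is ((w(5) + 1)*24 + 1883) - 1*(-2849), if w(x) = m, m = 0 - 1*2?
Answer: 4708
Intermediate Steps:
m = -2 (m = 0 - 2 = -2)
w(x) = -2
((w(5) + 1)*24 + 1883) - 1*(-2849) = ((-2 + 1)*24 + 1883) - 1*(-2849) = (-1*24 + 1883) + 2849 = (-24 + 1883) + 2849 = 1859 + 2849 = 4708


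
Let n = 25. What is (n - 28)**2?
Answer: 9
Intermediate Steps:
(n - 28)**2 = (25 - 28)**2 = (-3)**2 = 9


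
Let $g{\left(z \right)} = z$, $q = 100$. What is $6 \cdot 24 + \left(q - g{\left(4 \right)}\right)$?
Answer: $240$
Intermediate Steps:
$6 \cdot 24 + \left(q - g{\left(4 \right)}\right) = 6 \cdot 24 + \left(100 - 4\right) = 144 + \left(100 - 4\right) = 144 + 96 = 240$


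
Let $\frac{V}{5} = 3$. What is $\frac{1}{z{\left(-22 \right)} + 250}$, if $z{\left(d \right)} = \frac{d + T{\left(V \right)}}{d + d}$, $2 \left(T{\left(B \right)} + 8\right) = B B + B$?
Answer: $\frac{22}{5455} \approx 0.004033$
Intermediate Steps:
$V = 15$ ($V = 5 \cdot 3 = 15$)
$T{\left(B \right)} = -8 + \frac{B}{2} + \frac{B^{2}}{2}$ ($T{\left(B \right)} = -8 + \frac{B B + B}{2} = -8 + \frac{B^{2} + B}{2} = -8 + \frac{B + B^{2}}{2} = -8 + \left(\frac{B}{2} + \frac{B^{2}}{2}\right) = -8 + \frac{B}{2} + \frac{B^{2}}{2}$)
$z{\left(d \right)} = \frac{112 + d}{2 d}$ ($z{\left(d \right)} = \frac{d + \left(-8 + \frac{1}{2} \cdot 15 + \frac{15^{2}}{2}\right)}{d + d} = \frac{d + \left(-8 + \frac{15}{2} + \frac{1}{2} \cdot 225\right)}{2 d} = \left(d + \left(-8 + \frac{15}{2} + \frac{225}{2}\right)\right) \frac{1}{2 d} = \left(d + 112\right) \frac{1}{2 d} = \left(112 + d\right) \frac{1}{2 d} = \frac{112 + d}{2 d}$)
$\frac{1}{z{\left(-22 \right)} + 250} = \frac{1}{\frac{112 - 22}{2 \left(-22\right)} + 250} = \frac{1}{\frac{1}{2} \left(- \frac{1}{22}\right) 90 + 250} = \frac{1}{- \frac{45}{22} + 250} = \frac{1}{\frac{5455}{22}} = \frac{22}{5455}$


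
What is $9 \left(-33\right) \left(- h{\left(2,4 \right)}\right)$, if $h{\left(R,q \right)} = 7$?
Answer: $2079$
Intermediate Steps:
$9 \left(-33\right) \left(- h{\left(2,4 \right)}\right) = 9 \left(-33\right) \left(\left(-1\right) 7\right) = \left(-297\right) \left(-7\right) = 2079$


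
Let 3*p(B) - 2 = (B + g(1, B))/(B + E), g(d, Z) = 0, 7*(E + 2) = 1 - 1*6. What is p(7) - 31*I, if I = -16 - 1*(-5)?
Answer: 30799/90 ≈ 342.21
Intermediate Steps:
E = -19/7 (E = -2 + (1 - 1*6)/7 = -2 + (1 - 6)/7 = -2 + (1/7)*(-5) = -2 - 5/7 = -19/7 ≈ -2.7143)
I = -11 (I = -16 + 5 = -11)
p(B) = 2/3 + B/(3*(-19/7 + B)) (p(B) = 2/3 + ((B + 0)/(B - 19/7))/3 = 2/3 + (B/(-19/7 + B))/3 = 2/3 + B/(3*(-19/7 + B)))
p(7) - 31*I = (-38 + 21*7)/(3*(-19 + 7*7)) - 31*(-11) = (-38 + 147)/(3*(-19 + 49)) + 341 = (1/3)*109/30 + 341 = (1/3)*(1/30)*109 + 341 = 109/90 + 341 = 30799/90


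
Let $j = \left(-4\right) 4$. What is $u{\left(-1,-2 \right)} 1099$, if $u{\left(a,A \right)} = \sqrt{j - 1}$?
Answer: $1099 i \sqrt{17} \approx 4531.3 i$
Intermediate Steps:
$j = -16$
$u{\left(a,A \right)} = i \sqrt{17}$ ($u{\left(a,A \right)} = \sqrt{-16 - 1} = \sqrt{-17} = i \sqrt{17}$)
$u{\left(-1,-2 \right)} 1099 = i \sqrt{17} \cdot 1099 = 1099 i \sqrt{17}$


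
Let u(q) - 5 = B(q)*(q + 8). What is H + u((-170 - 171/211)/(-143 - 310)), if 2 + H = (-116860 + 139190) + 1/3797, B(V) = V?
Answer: 774837093702809663/34689809248533 ≈ 22336.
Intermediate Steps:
H = 84779417/3797 (H = -2 + ((-116860 + 139190) + 1/3797) = -2 + (22330 + 1/3797) = -2 + 84787011/3797 = 84779417/3797 ≈ 22328.)
u(q) = 5 + q*(8 + q) (u(q) = 5 + q*(q + 8) = 5 + q*(8 + q))
H + u((-170 - 171/211)/(-143 - 310)) = 84779417/3797 + (5 + ((-170 - 171/211)/(-143 - 310))**2 + 8*((-170 - 171/211)/(-143 - 310))) = 84779417/3797 + (5 + ((-170 - 171*1/211)/(-453))**2 + 8*((-170 - 171*1/211)/(-453))) = 84779417/3797 + (5 + ((-170 - 171/211)*(-1/453))**2 + 8*((-170 - 171/211)*(-1/453))) = 84779417/3797 + (5 + (-36041/211*(-1/453))**2 + 8*(-36041/211*(-1/453))) = 84779417/3797 + (5 + (36041/95583)**2 + 8*(36041/95583)) = 84779417/3797 + (5 + 1298953681/9136109889 + 288328/95583) = 84779417/3797 + 74538758350/9136109889 = 774837093702809663/34689809248533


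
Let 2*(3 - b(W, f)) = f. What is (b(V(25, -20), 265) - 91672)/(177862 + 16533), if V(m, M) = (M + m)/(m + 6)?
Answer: -183603/388790 ≈ -0.47224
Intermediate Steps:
V(m, M) = (M + m)/(6 + m)
b(W, f) = 3 - f/2
(b(V(25, -20), 265) - 91672)/(177862 + 16533) = ((3 - 1/2*265) - 91672)/(177862 + 16533) = ((3 - 265/2) - 91672)/194395 = (-259/2 - 91672)*(1/194395) = -183603/2*1/194395 = -183603/388790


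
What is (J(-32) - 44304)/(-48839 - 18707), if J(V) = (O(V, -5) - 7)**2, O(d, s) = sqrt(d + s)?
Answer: 22146/33773 + 7*I*sqrt(37)/33773 ≈ 0.65573 + 0.0012607*I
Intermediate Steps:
J(V) = (-7 + sqrt(-5 + V))**2 (J(V) = (sqrt(V - 5) - 7)**2 = (sqrt(-5 + V) - 7)**2 = (-7 + sqrt(-5 + V))**2)
(J(-32) - 44304)/(-48839 - 18707) = ((-7 + sqrt(-5 - 32))**2 - 44304)/(-48839 - 18707) = ((-7 + sqrt(-37))**2 - 44304)/(-67546) = ((-7 + I*sqrt(37))**2 - 44304)*(-1/67546) = (-44304 + (-7 + I*sqrt(37))**2)*(-1/67546) = 22152/33773 - (-7 + I*sqrt(37))**2/67546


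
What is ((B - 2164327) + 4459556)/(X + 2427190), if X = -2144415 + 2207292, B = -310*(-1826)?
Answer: 2861289/2490067 ≈ 1.1491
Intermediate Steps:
B = 566060
X = 62877
((B - 2164327) + 4459556)/(X + 2427190) = ((566060 - 2164327) + 4459556)/(62877 + 2427190) = (-1598267 + 4459556)/2490067 = 2861289*(1/2490067) = 2861289/2490067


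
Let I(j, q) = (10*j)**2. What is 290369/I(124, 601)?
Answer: 290369/1537600 ≈ 0.18885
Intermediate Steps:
I(j, q) = 100*j**2
290369/I(124, 601) = 290369/((100*124**2)) = 290369/((100*15376)) = 290369/1537600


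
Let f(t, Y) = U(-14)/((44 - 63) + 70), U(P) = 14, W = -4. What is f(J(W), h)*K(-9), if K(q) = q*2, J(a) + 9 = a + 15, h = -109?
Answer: -84/17 ≈ -4.9412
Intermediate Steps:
J(a) = 6 + a (J(a) = -9 + (a + 15) = -9 + (15 + a) = 6 + a)
K(q) = 2*q
f(t, Y) = 14/51 (f(t, Y) = 14/((44 - 63) + 70) = 14/(-19 + 70) = 14/51)
f(J(W), h)*K(-9) = 14*(2*(-9))/51 = (14/51)*(-18) = -84/17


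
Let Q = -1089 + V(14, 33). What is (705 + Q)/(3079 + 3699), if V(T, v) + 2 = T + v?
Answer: -339/6778 ≈ -0.050015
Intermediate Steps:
V(T, v) = -2 + T + v (V(T, v) = -2 + (T + v) = -2 + T + v)
Q = -1044 (Q = -1089 + (-2 + 14 + 33) = -1089 + 45 = -1044)
(705 + Q)/(3079 + 3699) = (705 - 1044)/(3079 + 3699) = -339/6778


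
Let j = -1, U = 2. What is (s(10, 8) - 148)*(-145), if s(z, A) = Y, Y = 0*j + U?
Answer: 21170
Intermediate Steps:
Y = 2 (Y = 0*(-1) + 2 = 0 + 2 = 2)
s(z, A) = 2
(s(10, 8) - 148)*(-145) = (2 - 148)*(-145) = -146*(-145) = 21170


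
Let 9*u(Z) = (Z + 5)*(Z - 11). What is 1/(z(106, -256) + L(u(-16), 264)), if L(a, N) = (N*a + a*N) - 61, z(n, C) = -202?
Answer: 1/17161 ≈ 5.8272e-5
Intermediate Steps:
u(Z) = (-11 + Z)*(5 + Z)/9 (u(Z) = ((Z + 5)*(Z - 11))/9 = ((5 + Z)*(-11 + Z))/9 = ((-11 + Z)*(5 + Z))/9 = (-11 + Z)*(5 + Z)/9)
L(a, N) = -61 + 2*N*a (L(a, N) = (N*a + N*a) - 61 = 2*N*a - 61 = -61 + 2*N*a)
1/(z(106, -256) + L(u(-16), 264)) = 1/(-202 + (-61 + 2*264*(-55/9 - ⅔*(-16) + (⅑)*(-16)²))) = 1/(-202 + (-61 + 2*264*(-55/9 + 32/3 + (⅑)*256))) = 1/(-202 + (-61 + 2*264*(-55/9 + 32/3 + 256/9))) = 1/(-202 + (-61 + 2*264*33)) = 1/(-202 + (-61 + 17424)) = 1/(-202 + 17363) = 1/17161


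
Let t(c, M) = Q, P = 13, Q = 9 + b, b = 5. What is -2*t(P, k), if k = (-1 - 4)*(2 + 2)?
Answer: -28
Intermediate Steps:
k = -20 (k = -5*4 = -20)
Q = 14 (Q = 9 + 5 = 14)
t(c, M) = 14
-2*t(P, k) = -2*14 = -28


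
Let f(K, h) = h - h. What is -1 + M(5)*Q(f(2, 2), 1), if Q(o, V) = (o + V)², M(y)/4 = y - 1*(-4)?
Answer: 35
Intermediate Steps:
f(K, h) = 0
M(y) = 16 + 4*y (M(y) = 4*(y - 1*(-4)) = 4*(y + 4) = 4*(4 + y) = 16 + 4*y)
Q(o, V) = (V + o)²
-1 + M(5)*Q(f(2, 2), 1) = -1 + (16 + 4*5)*(1 + 0)² = -1 + (16 + 20)*1² = -1 + 36*1 = -1 + 36 = 35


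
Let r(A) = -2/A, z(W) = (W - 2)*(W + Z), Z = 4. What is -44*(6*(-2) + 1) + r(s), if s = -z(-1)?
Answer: 4354/9 ≈ 483.78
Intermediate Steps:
z(W) = (-2 + W)*(4 + W) (z(W) = (W - 2)*(W + 4) = (-2 + W)*(4 + W))
s = 9 (s = -(-8 + (-1)² + 2*(-1)) = -(-8 + 1 - 2) = -1*(-9) = 9)
-44*(6*(-2) + 1) + r(s) = -44*(6*(-2) + 1) - 2/9 = -44*(-12 + 1) - 2*⅑ = -44*(-11) - 2/9 = 484 - 2/9 = 4354/9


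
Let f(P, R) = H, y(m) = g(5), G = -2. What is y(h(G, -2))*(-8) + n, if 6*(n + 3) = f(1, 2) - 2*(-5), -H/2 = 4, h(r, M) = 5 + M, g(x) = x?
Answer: -128/3 ≈ -42.667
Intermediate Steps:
H = -8 (H = -2*4 = -8)
y(m) = 5
f(P, R) = -8
n = -8/3 (n = -3 + (-8 - 2*(-5))/6 = -3 + (-8 + 10)/6 = -3 + (1/6)*2 = -3 + 1/3 = -8/3 ≈ -2.6667)
y(h(G, -2))*(-8) + n = 5*(-8) - 8/3 = -40 - 8/3 = -128/3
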